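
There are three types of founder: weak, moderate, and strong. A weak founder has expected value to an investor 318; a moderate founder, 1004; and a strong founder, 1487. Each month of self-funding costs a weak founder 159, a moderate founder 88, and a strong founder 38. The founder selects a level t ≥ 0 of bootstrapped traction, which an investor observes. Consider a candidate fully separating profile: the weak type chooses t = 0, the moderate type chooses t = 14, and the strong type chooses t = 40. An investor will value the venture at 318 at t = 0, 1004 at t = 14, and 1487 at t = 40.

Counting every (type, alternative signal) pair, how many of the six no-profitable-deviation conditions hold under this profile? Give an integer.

Strong (own payoff 1487 − 38×40 = -33): to t=0 gives 318 → profitable ✗; to t=14 gives 1004 − 38×14 = 472 → profitable ✗.
Moderate (own payoff 1004 − 88×14 = -228): to t=0 gives 318 → profitable ✗; to t=40 gives 1487 − 88×40 = -2033 → no gain ✓.
Weak (own payoff 318): to t=14 gives 1004 − 159×14 = -1222 → no gain ✓; to t=40 gives 1487 − 159×40 = -4873 → no gain ✓.
3 of the 6 constraints hold; not an equilibrium.

3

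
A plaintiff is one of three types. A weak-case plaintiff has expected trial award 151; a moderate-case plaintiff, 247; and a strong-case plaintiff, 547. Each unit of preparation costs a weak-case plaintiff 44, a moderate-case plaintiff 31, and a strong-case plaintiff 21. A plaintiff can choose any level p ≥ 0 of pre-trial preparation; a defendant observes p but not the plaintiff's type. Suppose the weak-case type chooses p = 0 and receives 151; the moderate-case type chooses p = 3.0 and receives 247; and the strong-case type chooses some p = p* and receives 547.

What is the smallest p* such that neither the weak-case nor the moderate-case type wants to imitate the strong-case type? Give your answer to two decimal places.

Weak-case type (on-path payoff 151) won't mimic when 151 ≥ 547 − 44·p*, i.e. p* ≥ 9.00.
Moderate-case type (on-path payoff 247 − 31×3.0 = 154) won't mimic when 154 ≥ 547 − 31·p*, i.e. p* ≥ 12.68.
Both must hold, so p* = max(9.00, 12.68) = 12.68. The moderate-case type's constraint binds.

12.68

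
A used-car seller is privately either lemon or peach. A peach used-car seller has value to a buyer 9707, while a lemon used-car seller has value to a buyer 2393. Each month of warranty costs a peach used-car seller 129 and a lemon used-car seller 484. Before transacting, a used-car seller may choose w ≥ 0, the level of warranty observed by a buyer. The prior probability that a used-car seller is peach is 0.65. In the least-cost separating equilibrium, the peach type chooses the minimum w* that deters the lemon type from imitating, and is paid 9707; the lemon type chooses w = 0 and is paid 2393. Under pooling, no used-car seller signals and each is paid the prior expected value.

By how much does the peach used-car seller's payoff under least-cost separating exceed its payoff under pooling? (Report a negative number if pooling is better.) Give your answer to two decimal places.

Least-cost separating signal: w* solves 2393 = 9707 − 484·w*, so w* = (9707 − 2393)/484 ≈ 15.1116.
Peach type's separating payoff: 9707 − 129 × w* = 9707 − 129 × (9707 − 2393)/484 = 9707 − 943506/484 ≈ 7757.6074.
Pooling payoff: 0.65 × 9707 + 0.35 × 2393 = 7147.1.
Difference: 7757.6074 − 7147.1 = 610.5074, i.e. 610.51 to two decimal places.
The peach type prefers to separate.

610.51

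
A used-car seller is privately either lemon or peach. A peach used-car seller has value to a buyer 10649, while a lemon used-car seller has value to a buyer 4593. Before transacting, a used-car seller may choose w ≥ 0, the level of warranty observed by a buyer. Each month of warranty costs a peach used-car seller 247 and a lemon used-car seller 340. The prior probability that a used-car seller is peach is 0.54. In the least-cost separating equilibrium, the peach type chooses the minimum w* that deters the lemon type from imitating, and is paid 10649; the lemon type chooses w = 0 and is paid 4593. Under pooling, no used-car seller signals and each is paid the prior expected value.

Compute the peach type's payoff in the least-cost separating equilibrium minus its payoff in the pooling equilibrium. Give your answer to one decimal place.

-1613.7

Least-cost separating signal: w* solves 4593 = 10649 − 340·w*, so w* = (10649 − 4593)/340 ≈ 17.8118.
Peach type's separating payoff: 10649 − 247 × w* = 10649 − 247 × (10649 − 4593)/340 = 10649 − 1495832/340 ≈ 6249.494.
Pooling payoff: 0.54 × 10649 + 0.46 × 4593 = 7863.24.
Difference: 6249.494 − 7863.24 = -1613.746, i.e. -1613.7 to one decimal place.
The peach type would prefer the pooling outcome.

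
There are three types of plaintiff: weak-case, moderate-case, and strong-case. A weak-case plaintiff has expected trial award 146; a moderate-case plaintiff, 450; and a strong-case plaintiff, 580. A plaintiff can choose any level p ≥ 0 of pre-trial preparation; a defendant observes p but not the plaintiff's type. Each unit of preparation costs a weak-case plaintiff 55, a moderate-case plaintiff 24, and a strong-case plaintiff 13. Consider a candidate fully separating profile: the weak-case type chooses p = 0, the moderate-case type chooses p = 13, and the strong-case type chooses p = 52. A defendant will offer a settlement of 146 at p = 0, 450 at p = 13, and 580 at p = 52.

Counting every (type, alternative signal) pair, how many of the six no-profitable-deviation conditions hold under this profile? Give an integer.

3

Strong-case (own payoff 580 − 13×52 = -96): to p=0 gives 146 → profitable ✗; to p=13 gives 450 − 13×13 = 281 → profitable ✗.
Moderate-case (own payoff 450 − 24×13 = 138): to p=0 gives 146 → profitable ✗; to p=52 gives 580 − 24×52 = -668 → no gain ✓.
Weak-case (own payoff 146): to p=13 gives 450 − 55×13 = -265 → no gain ✓; to p=52 gives 580 − 55×52 = -2280 → no gain ✓.
3 of the 6 constraints hold; not an equilibrium.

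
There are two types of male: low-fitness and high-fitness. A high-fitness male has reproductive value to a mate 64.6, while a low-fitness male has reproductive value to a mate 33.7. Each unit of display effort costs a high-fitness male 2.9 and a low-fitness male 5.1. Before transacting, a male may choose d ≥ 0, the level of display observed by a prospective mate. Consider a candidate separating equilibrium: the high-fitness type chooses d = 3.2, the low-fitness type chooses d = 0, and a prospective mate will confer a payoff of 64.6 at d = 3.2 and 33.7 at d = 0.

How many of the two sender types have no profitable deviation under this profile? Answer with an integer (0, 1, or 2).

1

High-fitness type: signal → 64.6 − 2.9 × 3.2 = 55.32; deviate to 0 → 33.7. IC holds (55.32 ≥ 33.7).
Low-fitness type: stay at 0 → 33.7; mimic → 64.6 − 5.1 × 3.2 = 48.28. IC fails (33.7 < 48.28).
1 of 2 constraints hold, so this profile is not an equilibrium.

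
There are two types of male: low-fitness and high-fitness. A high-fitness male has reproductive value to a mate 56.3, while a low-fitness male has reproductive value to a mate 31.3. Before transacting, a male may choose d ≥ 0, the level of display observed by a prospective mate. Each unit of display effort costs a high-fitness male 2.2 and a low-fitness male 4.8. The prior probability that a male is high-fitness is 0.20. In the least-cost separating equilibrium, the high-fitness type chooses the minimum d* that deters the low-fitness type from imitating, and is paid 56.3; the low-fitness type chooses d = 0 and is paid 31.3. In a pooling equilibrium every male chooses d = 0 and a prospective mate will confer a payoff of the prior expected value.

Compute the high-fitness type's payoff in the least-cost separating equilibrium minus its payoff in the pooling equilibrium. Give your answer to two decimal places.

8.54

Least-cost separating signal: d* solves 31.3 = 56.3 − 4.8·d*, so d* = (56.3 − 31.3)/4.8 ≈ 5.2083.
High-fitness type's separating payoff: 56.3 − 2.2 × d* = 56.3 − 2.2 × (56.3 − 31.3)/4.8 = 56.3 − 55/4.8 ≈ 44.8417.
Pooling payoff: 0.20 × 56.3 + 0.80 × 31.3 = 36.3.
Difference: 44.8417 − 36.3 = 8.5417, i.e. 8.54 to two decimal places.
The high-fitness type prefers to separate.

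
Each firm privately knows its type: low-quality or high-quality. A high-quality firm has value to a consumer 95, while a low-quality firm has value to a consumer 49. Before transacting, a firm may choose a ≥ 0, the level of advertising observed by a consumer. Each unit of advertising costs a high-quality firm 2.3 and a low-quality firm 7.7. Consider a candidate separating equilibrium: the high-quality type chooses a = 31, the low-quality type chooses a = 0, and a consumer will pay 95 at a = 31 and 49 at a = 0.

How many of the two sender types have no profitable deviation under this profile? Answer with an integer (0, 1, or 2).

1

Low-quality type: stay at 0 → 49; mimic → 95 − 7.7 × 31 = -143.7. IC holds (49 ≥ -143.7).
High-quality type: signal → 95 − 2.3 × 31 = 23.7; deviate to 0 → 49. IC fails (23.7 < 49).
1 of 2 constraints hold, so this profile is not an equilibrium.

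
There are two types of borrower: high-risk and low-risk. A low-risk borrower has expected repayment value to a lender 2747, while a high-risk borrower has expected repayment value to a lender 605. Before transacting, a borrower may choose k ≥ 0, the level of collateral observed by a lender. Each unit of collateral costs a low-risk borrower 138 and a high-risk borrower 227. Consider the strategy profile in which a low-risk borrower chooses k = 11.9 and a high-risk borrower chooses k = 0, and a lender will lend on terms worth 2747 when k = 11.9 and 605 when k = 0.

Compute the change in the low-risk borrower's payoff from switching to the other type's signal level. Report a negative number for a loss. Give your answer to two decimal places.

-499.80

Playing k = 11.9 the low-risk borrower receives 2747 − 138 × 11.9 = 1104.8.
Deviating to k = 0 yields 605 instead.
Gain from deviating: 605 − 1104.8 = -499.80.
The gain is negative, so the low-risk type's incentive-compatibility constraint is satisfied.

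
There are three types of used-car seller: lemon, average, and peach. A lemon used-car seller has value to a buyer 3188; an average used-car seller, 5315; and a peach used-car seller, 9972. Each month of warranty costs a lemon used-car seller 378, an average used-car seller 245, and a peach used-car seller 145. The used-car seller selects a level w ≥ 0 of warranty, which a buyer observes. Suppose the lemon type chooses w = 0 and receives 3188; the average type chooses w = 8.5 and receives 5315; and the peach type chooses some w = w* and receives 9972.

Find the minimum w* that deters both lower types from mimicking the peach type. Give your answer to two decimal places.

Average type (on-path payoff 5315 − 245×8.5 = 3232.5) won't mimic when 3232.5 ≥ 9972 − 245·w*, i.e. w* ≥ 27.51.
Lemon type (on-path payoff 3188) won't mimic when 3188 ≥ 9972 − 378·w*, i.e. w* ≥ 17.95.
Both must hold, so w* = max(17.95, 27.51) = 27.51. The average type's constraint binds.

27.51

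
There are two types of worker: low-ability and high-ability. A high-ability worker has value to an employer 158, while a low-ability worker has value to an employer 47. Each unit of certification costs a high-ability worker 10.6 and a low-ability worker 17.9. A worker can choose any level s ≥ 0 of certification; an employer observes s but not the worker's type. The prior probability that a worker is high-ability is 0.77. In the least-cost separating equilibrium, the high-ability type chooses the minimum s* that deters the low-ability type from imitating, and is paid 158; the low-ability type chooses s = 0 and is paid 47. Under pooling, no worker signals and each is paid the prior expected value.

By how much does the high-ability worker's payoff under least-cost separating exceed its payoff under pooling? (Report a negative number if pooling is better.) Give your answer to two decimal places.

Least-cost separating signal: s* solves 47 = 158 − 17.9·s*, so s* = (158 − 47)/17.9 ≈ 6.2011.
High-ability type's separating payoff: 158 − 10.6 × s* = 158 − 10.6 × (158 − 47)/17.9 = 158 − 1176.6/17.9 ≈ 92.2682.
Pooling payoff: 0.77 × 158 + 0.23 × 47 = 132.47.
Difference: 92.2682 − 132.47 = -40.2018, i.e. -40.20 to two decimal places.
The high-ability type would prefer the pooling outcome.

-40.20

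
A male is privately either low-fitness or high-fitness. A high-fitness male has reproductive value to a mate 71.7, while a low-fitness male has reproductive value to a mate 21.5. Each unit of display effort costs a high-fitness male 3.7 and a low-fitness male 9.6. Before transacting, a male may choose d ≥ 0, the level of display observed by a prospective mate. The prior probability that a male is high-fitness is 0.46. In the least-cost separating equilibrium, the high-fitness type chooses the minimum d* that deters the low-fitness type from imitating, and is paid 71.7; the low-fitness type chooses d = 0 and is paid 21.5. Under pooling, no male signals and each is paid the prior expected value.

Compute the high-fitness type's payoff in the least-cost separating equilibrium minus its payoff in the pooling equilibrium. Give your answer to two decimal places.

7.76

Least-cost separating signal: d* solves 21.5 = 71.7 − 9.6·d*, so d* = (71.7 − 21.5)/9.6 ≈ 5.2292.
High-fitness type's separating payoff: 71.7 − 3.7 × d* = 71.7 − 3.7 × (71.7 − 21.5)/9.6 = 71.7 − 185.74/9.6 ≈ 52.3521.
Pooling payoff: 0.46 × 71.7 + 0.54 × 21.5 = 44.592.
Difference: 52.3521 − 44.592 = 7.7601, i.e. 7.76 to two decimal places.
The high-fitness type prefers to separate.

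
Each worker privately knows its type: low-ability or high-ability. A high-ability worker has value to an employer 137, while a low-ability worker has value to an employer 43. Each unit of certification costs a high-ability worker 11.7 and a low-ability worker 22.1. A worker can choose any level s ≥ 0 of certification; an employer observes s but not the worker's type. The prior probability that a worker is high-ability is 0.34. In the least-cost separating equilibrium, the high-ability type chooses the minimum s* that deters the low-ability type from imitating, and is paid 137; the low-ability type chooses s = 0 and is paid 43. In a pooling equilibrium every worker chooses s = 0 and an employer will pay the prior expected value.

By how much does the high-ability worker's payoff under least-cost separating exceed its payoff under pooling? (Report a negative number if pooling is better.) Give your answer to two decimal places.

12.28

Least-cost separating signal: s* solves 43 = 137 − 22.1·s*, so s* = (137 − 43)/22.1 ≈ 4.2534.
High-ability type's separating payoff: 137 − 11.7 × s* = 137 − 11.7 × (137 − 43)/22.1 = 137 − 1099.8/22.1 ≈ 87.2353.
Pooling payoff: 0.34 × 137 + 0.66 × 43 = 74.96.
Difference: 87.2353 − 74.96 = 12.2753, i.e. 12.28 to two decimal places.
The high-ability type prefers to separate.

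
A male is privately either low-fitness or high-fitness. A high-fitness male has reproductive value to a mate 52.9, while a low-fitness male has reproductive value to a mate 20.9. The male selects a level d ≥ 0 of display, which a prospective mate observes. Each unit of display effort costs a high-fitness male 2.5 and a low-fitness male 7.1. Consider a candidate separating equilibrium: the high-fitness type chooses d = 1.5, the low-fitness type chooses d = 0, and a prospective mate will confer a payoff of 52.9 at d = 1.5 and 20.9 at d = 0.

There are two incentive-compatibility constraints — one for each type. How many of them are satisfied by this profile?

1

Low-fitness type: stay at 0 → 20.9; mimic → 52.9 − 7.1 × 1.5 = 42.25. IC fails (20.9 < 42.25).
High-fitness type: signal → 52.9 − 2.5 × 1.5 = 49.15; deviate to 0 → 20.9. IC holds (49.15 ≥ 20.9).
1 of 2 constraints hold, so this profile is not an equilibrium.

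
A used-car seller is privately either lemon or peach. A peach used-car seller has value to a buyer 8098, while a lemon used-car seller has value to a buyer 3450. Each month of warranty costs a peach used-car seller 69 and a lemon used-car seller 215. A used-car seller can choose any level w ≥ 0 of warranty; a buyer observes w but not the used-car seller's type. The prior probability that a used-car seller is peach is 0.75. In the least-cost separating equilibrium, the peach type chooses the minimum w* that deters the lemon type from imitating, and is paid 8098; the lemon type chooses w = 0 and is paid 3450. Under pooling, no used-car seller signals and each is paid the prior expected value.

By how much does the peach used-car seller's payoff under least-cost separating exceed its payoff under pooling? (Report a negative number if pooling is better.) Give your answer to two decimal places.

-329.68

Least-cost separating signal: w* solves 3450 = 8098 − 215·w*, so w* = (8098 − 3450)/215 ≈ 21.6186.
Peach type's separating payoff: 8098 − 69 × w* = 8098 − 69 × (8098 − 3450)/215 = 8098 − 320712/215 ≈ 6606.3163.
Pooling payoff: 0.75 × 8098 + 0.25 × 3450 = 6936.
Difference: 6606.3163 − 6936 = -329.6837, i.e. -329.68 to two decimal places.
The peach type would prefer the pooling outcome.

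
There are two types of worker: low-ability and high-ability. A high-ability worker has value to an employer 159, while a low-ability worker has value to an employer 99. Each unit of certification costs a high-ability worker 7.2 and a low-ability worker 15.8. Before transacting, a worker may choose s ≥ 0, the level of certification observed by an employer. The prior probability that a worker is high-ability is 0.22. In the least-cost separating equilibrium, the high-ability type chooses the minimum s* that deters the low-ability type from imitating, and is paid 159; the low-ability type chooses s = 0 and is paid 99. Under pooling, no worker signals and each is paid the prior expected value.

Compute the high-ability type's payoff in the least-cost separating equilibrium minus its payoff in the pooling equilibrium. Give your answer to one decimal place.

Least-cost separating signal: s* solves 99 = 159 − 15.8·s*, so s* = (159 − 99)/15.8 ≈ 3.7975.
High-ability type's separating payoff: 159 − 7.2 × s* = 159 − 7.2 × (159 − 99)/15.8 = 159 − 432/15.8 ≈ 131.658.
Pooling payoff: 0.22 × 159 + 0.78 × 99 = 112.2.
Difference: 131.658 − 112.2 = 19.458, i.e. 19.5 to one decimal place.
The high-ability type prefers to separate.

19.5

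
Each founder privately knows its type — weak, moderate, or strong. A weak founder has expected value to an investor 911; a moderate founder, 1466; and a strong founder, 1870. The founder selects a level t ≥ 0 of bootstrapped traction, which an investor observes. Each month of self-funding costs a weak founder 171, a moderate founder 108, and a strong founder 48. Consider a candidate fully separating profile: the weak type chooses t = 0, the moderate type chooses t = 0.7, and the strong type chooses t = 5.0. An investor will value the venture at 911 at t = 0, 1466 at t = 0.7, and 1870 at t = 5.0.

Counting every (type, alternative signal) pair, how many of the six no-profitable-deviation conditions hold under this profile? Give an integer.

Weak (own payoff 911): to t=0.7 gives 1466 − 171×0.7 = 1346.3 → profitable ✗; to t=5.0 gives 1870 − 171×5.0 = 1015 → profitable ✗.
Strong (own payoff 1870 − 48×5.0 = 1630): to t=0 gives 911 → no gain ✓; to t=0.7 gives 1466 − 48×0.7 = 1432.4 → no gain ✓.
Moderate (own payoff 1466 − 108×0.7 = 1390.4): to t=0 gives 911 → no gain ✓; to t=5.0 gives 1870 − 108×5.0 = 1330 → no gain ✓.
4 of the 6 constraints hold; not an equilibrium.

4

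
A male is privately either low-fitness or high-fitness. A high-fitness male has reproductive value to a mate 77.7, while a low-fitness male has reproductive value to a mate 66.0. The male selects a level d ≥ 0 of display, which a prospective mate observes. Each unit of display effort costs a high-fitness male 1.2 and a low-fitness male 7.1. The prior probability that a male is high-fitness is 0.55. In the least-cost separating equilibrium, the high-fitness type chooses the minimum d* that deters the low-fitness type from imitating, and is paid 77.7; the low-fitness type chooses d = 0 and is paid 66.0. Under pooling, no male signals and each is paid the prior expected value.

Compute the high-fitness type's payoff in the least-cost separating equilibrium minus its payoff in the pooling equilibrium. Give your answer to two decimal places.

Least-cost separating signal: d* solves 66.0 = 77.7 − 7.1·d*, so d* = (77.7 − 66.0)/7.1 ≈ 1.6479.
High-fitness type's separating payoff: 77.7 − 1.2 × d* = 77.7 − 1.2 × (77.7 − 66.0)/7.1 = 77.7 − 14.04/7.1 ≈ 75.7225.
Pooling payoff: 0.55 × 77.7 + 0.45 × 66.0 = 72.435.
Difference: 75.7225 − 72.435 = 3.2875, i.e. 3.29 to two decimal places.
The high-fitness type prefers to separate.

3.29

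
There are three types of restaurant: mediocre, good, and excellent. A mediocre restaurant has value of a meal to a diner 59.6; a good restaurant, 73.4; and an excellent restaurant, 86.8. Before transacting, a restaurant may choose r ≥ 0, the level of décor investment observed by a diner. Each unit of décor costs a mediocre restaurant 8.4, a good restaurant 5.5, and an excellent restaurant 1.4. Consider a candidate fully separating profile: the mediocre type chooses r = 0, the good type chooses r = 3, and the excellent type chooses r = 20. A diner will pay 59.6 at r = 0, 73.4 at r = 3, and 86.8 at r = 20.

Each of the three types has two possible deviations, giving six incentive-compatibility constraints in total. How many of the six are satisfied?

Mediocre (own payoff 59.6): to r=3 gives 73.4 − 8.4×3 = 48.2 → no gain ✓; to r=20 gives 86.8 − 8.4×20 = -81.2 → no gain ✓.
Excellent (own payoff 86.8 − 1.4×20 = 58.8): to r=0 gives 59.6 → profitable ✗; to r=3 gives 73.4 − 1.4×3 = 69.2 → profitable ✗.
Good (own payoff 73.4 − 5.5×3 = 56.9): to r=0 gives 59.6 → profitable ✗; to r=20 gives 86.8 − 5.5×20 = -23.2 → no gain ✓.
3 of the 6 constraints hold; not an equilibrium.

3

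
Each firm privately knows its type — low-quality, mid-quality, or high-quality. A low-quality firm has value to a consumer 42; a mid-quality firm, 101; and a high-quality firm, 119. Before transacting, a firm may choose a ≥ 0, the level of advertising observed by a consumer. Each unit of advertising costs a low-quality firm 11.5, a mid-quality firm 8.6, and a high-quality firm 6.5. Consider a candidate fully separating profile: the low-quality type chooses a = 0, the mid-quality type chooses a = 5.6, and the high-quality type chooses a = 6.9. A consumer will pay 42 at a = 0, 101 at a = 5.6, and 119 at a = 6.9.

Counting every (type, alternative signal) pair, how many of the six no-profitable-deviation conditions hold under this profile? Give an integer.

5

Mid-quality (own payoff 101 − 8.6×5.6 = 52.84): to a=0 gives 42 → no gain ✓; to a=6.9 gives 119 − 8.6×6.9 = 59.66 → profitable ✗.
High-quality (own payoff 119 − 6.5×6.9 = 74.15): to a=0 gives 42 → no gain ✓; to a=5.6 gives 101 − 6.5×5.6 = 64.6 → no gain ✓.
Low-quality (own payoff 42): to a=5.6 gives 101 − 11.5×5.6 = 36.6 → no gain ✓; to a=6.9 gives 119 − 11.5×6.9 = 39.65 → no gain ✓.
5 of the 6 constraints hold; not an equilibrium.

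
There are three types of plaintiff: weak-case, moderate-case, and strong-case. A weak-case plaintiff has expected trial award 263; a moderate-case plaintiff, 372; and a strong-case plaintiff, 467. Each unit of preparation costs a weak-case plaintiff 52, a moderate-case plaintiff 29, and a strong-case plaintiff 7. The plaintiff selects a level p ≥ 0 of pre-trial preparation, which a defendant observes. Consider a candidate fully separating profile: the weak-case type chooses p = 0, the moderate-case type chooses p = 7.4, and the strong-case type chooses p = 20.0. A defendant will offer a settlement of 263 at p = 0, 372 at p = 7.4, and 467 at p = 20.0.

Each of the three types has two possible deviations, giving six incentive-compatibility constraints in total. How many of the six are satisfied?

Strong-case (own payoff 467 − 7×20.0 = 327): to p=0 gives 263 → no gain ✓; to p=7.4 gives 372 − 7×7.4 = 320.2 → no gain ✓.
Moderate-case (own payoff 372 − 29×7.4 = 157.4): to p=0 gives 263 → profitable ✗; to p=20.0 gives 467 − 29×20.0 = -113 → no gain ✓.
Weak-case (own payoff 263): to p=7.4 gives 372 − 52×7.4 = -12.8 → no gain ✓; to p=20.0 gives 467 − 52×20.0 = -573 → no gain ✓.
5 of the 6 constraints hold; not an equilibrium.

5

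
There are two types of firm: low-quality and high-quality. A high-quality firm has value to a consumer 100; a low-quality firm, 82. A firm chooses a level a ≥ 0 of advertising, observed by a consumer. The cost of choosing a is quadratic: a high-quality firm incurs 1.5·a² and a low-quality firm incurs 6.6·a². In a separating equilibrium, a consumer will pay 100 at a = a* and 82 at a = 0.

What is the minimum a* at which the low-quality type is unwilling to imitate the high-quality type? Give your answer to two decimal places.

1.65

The low-quality type at a = 0 receives 82; imitating at a* yields 100 − 6.6·a*².
Indifference: 82 = 100 − 6.6·a*², so a*² = (100 − 82) / 6.6 ≈ 2.7273.
a* = √2.7273 ≈ 1.65.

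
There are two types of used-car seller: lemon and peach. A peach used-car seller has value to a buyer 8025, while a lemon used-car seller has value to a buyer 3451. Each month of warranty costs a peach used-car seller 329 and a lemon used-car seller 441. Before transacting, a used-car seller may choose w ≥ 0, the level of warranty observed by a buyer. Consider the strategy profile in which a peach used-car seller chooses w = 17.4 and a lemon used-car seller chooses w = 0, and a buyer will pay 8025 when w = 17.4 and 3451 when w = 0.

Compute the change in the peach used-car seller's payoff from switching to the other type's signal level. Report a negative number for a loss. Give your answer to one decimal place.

1150.6

Playing w = 17.4 the peach used-car seller receives 8025 − 329 × 17.4 = 2300.4.
Deviating to w = 0 yields 3451 instead.
Gain from deviating: 3451 − 2300.4 = 1150.6.
The gain is positive, so the peach type's incentive-compatibility constraint is violated — this profile is not a separating equilibrium.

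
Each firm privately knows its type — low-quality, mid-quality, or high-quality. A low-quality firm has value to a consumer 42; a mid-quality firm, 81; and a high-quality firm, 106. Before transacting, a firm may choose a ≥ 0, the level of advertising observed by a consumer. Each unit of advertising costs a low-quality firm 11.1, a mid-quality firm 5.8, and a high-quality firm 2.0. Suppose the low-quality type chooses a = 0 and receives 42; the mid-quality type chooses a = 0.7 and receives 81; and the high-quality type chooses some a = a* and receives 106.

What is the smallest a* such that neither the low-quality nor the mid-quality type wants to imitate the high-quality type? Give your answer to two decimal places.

Mid-quality type (on-path payoff 81 − 5.8×0.7 = 76.94) won't mimic when 76.94 ≥ 106 − 5.8·a*, i.e. a* ≥ 5.01.
Low-quality type (on-path payoff 42) won't mimic when 42 ≥ 106 − 11.1·a*, i.e. a* ≥ 5.77.
Both must hold, so a* = max(5.77, 5.01) = 5.77. The low-quality type's constraint binds.

5.77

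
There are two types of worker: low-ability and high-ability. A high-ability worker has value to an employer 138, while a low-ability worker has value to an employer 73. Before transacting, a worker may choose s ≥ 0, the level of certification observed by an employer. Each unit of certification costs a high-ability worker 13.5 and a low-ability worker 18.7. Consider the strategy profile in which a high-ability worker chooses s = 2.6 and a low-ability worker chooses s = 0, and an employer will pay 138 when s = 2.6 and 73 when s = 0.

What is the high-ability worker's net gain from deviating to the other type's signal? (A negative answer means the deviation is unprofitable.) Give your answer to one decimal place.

Playing s = 2.6 the high-ability worker receives 138 − 13.5 × 2.6 = 102.9.
Deviating to s = 0 yields 73 instead.
Gain from deviating: 73 − 102.9 = -29.9.
The gain is negative, so the high-ability type's incentive-compatibility constraint is satisfied.

-29.9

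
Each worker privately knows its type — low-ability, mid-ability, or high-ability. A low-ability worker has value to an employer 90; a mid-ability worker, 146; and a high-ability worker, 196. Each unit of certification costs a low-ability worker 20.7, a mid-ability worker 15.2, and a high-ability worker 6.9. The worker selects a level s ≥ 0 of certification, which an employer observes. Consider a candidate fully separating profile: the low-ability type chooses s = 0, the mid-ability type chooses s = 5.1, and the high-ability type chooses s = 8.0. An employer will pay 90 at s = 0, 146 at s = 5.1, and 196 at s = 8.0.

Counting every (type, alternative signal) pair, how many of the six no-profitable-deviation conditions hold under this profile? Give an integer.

4

High-ability (own payoff 196 − 6.9×8.0 = 140.8): to s=0 gives 90 → no gain ✓; to s=5.1 gives 146 − 6.9×5.1 = 110.81 → no gain ✓.
Low-ability (own payoff 90): to s=5.1 gives 146 − 20.7×5.1 = 40.43 → no gain ✓; to s=8.0 gives 196 − 20.7×8.0 = 30.4 → no gain ✓.
Mid-ability (own payoff 146 − 15.2×5.1 = 68.48): to s=0 gives 90 → profitable ✗; to s=8.0 gives 196 − 15.2×8.0 = 74.4 → profitable ✗.
4 of the 6 constraints hold; not an equilibrium.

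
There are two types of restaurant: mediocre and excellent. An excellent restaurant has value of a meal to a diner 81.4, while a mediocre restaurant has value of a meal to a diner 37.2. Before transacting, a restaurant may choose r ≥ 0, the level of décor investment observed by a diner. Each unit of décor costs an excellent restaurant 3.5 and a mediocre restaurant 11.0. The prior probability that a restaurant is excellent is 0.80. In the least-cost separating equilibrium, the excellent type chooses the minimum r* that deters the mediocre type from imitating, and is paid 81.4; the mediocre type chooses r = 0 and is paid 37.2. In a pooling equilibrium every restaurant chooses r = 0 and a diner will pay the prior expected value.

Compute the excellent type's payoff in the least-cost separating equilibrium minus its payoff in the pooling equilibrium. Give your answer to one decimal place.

Least-cost separating signal: r* solves 37.2 = 81.4 − 11.0·r*, so r* = (81.4 − 37.2)/11.0 ≈ 4.0182.
Excellent type's separating payoff: 81.4 − 3.5 × r* = 81.4 − 3.5 × (81.4 − 37.2)/11.0 = 81.4 − 154.7/11.0 ≈ 67.336.
Pooling payoff: 0.80 × 81.4 + 0.20 × 37.2 = 72.56.
Difference: 67.336 − 72.56 = -5.224, i.e. -5.2 to one decimal place.
The excellent type would prefer the pooling outcome.

-5.2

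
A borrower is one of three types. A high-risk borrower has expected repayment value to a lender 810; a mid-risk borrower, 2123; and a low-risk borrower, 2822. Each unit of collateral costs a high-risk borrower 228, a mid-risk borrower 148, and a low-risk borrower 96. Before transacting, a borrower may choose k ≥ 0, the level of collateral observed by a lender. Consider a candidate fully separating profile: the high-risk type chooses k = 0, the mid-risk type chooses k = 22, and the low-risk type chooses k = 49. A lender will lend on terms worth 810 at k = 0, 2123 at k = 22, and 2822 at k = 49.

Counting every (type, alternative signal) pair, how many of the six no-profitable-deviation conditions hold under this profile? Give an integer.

3

Low-risk (own payoff 2822 − 96×49 = -1882): to k=0 gives 810 → profitable ✗; to k=22 gives 2123 − 96×22 = 11 → profitable ✗.
High-risk (own payoff 810): to k=22 gives 2123 − 228×22 = -2893 → no gain ✓; to k=49 gives 2822 − 228×49 = -8350 → no gain ✓.
Mid-risk (own payoff 2123 − 148×22 = -1133): to k=0 gives 810 → profitable ✗; to k=49 gives 2822 − 148×49 = -4430 → no gain ✓.
3 of the 6 constraints hold; not an equilibrium.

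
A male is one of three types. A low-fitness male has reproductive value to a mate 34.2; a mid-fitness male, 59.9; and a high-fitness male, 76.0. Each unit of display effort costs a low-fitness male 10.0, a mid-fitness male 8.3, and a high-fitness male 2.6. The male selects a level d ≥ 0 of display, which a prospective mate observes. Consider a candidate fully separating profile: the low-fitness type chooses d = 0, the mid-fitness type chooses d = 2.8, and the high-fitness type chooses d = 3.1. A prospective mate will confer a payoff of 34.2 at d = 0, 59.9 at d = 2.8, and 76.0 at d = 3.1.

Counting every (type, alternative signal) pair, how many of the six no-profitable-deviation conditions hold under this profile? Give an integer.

High-fitness (own payoff 76.0 − 2.6×3.1 = 67.94): to d=0 gives 34.2 → no gain ✓; to d=2.8 gives 59.9 − 2.6×2.8 = 52.62 → no gain ✓.
Low-fitness (own payoff 34.2): to d=2.8 gives 59.9 − 10.0×2.8 = 31.9 → no gain ✓; to d=3.1 gives 76.0 − 10.0×3.1 = 45 → profitable ✗.
Mid-fitness (own payoff 59.9 − 8.3×2.8 = 36.66): to d=0 gives 34.2 → no gain ✓; to d=3.1 gives 76.0 − 8.3×3.1 = 50.27 → profitable ✗.
4 of the 6 constraints hold; not an equilibrium.

4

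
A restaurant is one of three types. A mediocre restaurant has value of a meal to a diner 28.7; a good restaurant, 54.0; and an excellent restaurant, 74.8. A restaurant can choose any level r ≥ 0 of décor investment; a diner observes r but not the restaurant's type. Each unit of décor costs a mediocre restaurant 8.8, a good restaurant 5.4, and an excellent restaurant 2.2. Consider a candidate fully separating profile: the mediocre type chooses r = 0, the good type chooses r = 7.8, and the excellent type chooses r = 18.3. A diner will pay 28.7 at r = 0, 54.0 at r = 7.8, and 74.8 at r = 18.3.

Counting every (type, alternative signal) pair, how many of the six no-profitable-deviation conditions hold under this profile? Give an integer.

4

Mediocre (own payoff 28.7): to r=7.8 gives 54.0 − 8.8×7.8 = -14.64 → no gain ✓; to r=18.3 gives 74.8 − 8.8×18.3 = -86.24 → no gain ✓.
Good (own payoff 54.0 − 5.4×7.8 = 11.88): to r=0 gives 28.7 → profitable ✗; to r=18.3 gives 74.8 − 5.4×18.3 = -24.02 → no gain ✓.
Excellent (own payoff 74.8 − 2.2×18.3 = 34.54): to r=0 gives 28.7 → no gain ✓; to r=7.8 gives 54.0 − 2.2×7.8 = 36.84 → profitable ✗.
4 of the 6 constraints hold; not an equilibrium.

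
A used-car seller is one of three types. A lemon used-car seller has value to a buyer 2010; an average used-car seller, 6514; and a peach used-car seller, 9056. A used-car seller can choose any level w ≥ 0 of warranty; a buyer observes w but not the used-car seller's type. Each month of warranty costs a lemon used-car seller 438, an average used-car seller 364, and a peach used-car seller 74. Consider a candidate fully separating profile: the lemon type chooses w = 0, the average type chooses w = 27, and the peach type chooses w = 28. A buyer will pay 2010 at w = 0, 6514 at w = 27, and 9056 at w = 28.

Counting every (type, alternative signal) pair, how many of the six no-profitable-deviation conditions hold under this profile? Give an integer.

4

Average (own payoff 6514 − 364×27 = -3314): to w=0 gives 2010 → profitable ✗; to w=28 gives 9056 − 364×28 = -1136 → profitable ✗.
Lemon (own payoff 2010): to w=27 gives 6514 − 438×27 = -5312 → no gain ✓; to w=28 gives 9056 − 438×28 = -3208 → no gain ✓.
Peach (own payoff 9056 − 74×28 = 6984): to w=0 gives 2010 → no gain ✓; to w=27 gives 6514 − 74×27 = 4516 → no gain ✓.
4 of the 6 constraints hold; not an equilibrium.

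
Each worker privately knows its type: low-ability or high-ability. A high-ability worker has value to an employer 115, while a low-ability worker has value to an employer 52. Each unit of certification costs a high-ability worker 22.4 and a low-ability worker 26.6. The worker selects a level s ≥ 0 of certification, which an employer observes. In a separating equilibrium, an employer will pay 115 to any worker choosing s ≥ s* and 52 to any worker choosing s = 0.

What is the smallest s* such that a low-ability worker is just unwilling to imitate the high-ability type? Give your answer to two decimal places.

A low-ability worker choosing s = 0 receives 52.
Imitating at s* instead would pay 115 at cost 26.6·s*, netting 115 − 26.6·s*.
Indifference: 52 = 115 − 26.6·s*, so s* = (115 − 52) / 26.6 ≈ 2.37.
This is the low-ability type's binding incentive-compatibility constraint; any s ≥ 2.37 sustains separation on that side.

2.37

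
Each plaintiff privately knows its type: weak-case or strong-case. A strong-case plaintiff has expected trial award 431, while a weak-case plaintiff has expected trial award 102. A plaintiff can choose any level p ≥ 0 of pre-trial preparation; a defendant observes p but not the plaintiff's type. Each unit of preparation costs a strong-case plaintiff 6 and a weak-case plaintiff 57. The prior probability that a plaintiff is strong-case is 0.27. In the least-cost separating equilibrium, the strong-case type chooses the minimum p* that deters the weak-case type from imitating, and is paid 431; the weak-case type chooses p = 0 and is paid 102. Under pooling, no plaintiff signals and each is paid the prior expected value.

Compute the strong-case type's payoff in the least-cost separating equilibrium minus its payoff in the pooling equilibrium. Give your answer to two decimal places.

205.54

Least-cost separating signal: p* solves 102 = 431 − 57·p*, so p* = (431 − 102)/57 ≈ 5.7719.
Strong-case type's separating payoff: 431 − 6 × p* = 431 − 6 × (431 − 102)/57 = 431 − 1974/57 ≈ 396.3684.
Pooling payoff: 0.27 × 431 + 0.73 × 102 = 190.83.
Difference: 396.3684 − 190.83 = 205.5384, i.e. 205.54 to two decimal places.
The strong-case type prefers to separate.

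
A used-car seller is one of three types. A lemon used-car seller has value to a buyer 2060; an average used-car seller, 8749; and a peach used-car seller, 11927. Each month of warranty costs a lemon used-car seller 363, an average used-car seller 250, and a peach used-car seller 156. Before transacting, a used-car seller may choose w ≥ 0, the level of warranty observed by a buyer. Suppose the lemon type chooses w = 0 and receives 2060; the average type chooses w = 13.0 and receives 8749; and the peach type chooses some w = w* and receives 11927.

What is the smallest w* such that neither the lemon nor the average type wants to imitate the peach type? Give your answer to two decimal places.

27.18

Average type (on-path payoff 8749 − 250×13.0 = 5499) won't mimic when 5499 ≥ 11927 − 250·w*, i.e. w* ≥ 25.71.
Lemon type (on-path payoff 2060) won't mimic when 2060 ≥ 11927 − 363·w*, i.e. w* ≥ 27.18.
Both must hold, so w* = max(27.18, 25.71) = 27.18. The lemon type's constraint binds.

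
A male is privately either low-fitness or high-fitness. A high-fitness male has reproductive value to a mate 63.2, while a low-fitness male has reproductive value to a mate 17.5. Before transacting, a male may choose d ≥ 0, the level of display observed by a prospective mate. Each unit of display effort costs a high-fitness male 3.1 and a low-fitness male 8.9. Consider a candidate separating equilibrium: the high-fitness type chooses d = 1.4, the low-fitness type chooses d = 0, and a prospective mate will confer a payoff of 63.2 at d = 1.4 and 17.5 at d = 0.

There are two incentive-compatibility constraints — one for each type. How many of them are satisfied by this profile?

Low-fitness type: stay at 0 → 17.5; mimic → 63.2 − 8.9 × 1.4 = 50.74. IC fails (17.5 < 50.74).
High-fitness type: signal → 63.2 − 3.1 × 1.4 = 58.86; deviate to 0 → 17.5. IC holds (58.86 ≥ 17.5).
1 of 2 constraints hold, so this profile is not an equilibrium.

1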